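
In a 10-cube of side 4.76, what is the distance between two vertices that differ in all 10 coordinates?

d = √(4.76² + 4.76² + ... + 4.76²) [10 terms] = √(10·4.76²) = 4.76√10 ≈ 15.0524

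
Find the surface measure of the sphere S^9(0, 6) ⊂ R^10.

The surface area of an n-ball is 2π^(n/2) r^(n-1) / Γ(n/2). For n=10, r=6: 839808·π^5 ≈ 2.56998e+08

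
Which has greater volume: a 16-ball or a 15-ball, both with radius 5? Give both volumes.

V_16(5) ≈ 3.59086e+10. V_15(5) ≈ 1.16407e+10. The 16-ball is larger.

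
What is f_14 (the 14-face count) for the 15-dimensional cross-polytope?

An n-cross-polytope has 2^(k+1)·C(n,k+1) k-faces. Here 2^15·C(15,15) = 32768·1 = 32768.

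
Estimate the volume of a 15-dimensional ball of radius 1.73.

The n-ball volume is π^(n/2)·r^n/Γ(n/2+1). With n=15, r=1.73: V ≈ 1419.45.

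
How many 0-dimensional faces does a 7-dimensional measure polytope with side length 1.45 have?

Number of 0-faces = C(7,0) · 2^(7-0) = 1 · 128 = 128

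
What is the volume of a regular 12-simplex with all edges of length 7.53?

Volume = 7.53^12 · √(13/2^12) / 12! ≈ 3.90836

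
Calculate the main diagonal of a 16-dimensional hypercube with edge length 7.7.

||(7.7,7.7,...,7.7)|| = √(16)·7.7 = 30.8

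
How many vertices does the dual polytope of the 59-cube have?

Number of vertices = 2n = 118.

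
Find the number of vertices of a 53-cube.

Number of vertices = 2^53 = 9007199254740992.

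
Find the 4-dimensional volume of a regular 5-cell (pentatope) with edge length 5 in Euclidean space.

V = (5^4 / 4!) · √((4+1) / 2^4) ≈ 14.5577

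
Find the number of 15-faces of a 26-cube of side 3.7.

f_15(26-cube) = (26 choose 15) · 2^11 = 15823175680.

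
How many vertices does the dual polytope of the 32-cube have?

An n-cross-polytope has 2n vertices; here n = 32, giving 64.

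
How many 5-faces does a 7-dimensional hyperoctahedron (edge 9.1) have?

f_5(7-orthoplex) = 2^6 · (7 choose 6) = 448.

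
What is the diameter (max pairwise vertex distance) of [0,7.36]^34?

||(7.36,7.36,...,7.36)|| = √(34)·7.36 ≈ 42.9158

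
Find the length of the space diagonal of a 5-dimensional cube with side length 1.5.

Diagonal = √5 · 1.5 ≈ 3.3541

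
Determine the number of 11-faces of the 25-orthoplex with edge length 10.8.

An n-cross-polytope has 2^(k+1)·C(n,k+1) k-faces. Here 2^12·C(25,12) = 4096·5200300 = 21300428800.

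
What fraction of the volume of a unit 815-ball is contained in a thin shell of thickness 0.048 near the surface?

1 - (1-0.048)^815 ≈ 1 - 3.883e-18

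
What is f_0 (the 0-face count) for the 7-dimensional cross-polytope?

Each 0-face is the convex hull of 1 vertex, one chosen as ±e_i from each of 1 distinct axis: 2^1·C(7,1) = 14.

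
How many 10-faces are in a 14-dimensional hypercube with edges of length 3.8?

An n-cube has C(n,k)·2^(n-k) k-faces. Here C(14,10)·2^4 = 1001·16 = 16016.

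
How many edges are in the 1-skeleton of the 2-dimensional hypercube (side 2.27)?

The 2-cube has n·2^(n-1) = 2·2^1 = 2·2 = 4 edges.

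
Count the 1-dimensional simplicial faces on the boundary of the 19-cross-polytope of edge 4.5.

f_1(19-orthoplex) = 2^2 · (19 choose 2) = 684.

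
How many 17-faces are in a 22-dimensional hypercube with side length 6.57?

Number of 17-faces = C(22,17) · 2^(22-17) = 26334 · 32 = 842688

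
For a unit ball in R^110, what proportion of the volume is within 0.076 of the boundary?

1 - (1-0.076)^110 ≈ 0.999833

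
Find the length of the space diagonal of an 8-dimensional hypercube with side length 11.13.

d = √(11.13² + 11.13² + ... + 11.13²) [8 terms] = √(8·11.13²) = 11.13√8 ≈ 31.4804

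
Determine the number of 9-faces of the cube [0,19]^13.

Number of 9-faces = C(13,9) · 2^(13-9) = 715 · 16 = 11440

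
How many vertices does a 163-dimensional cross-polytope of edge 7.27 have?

Number of vertices = 2n = 326.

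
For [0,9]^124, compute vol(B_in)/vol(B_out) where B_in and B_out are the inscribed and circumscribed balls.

V_in / V_out = (r_in/r_out)^124 = (1/√124)^124 = 124^(-124/2) ≈ 1.61382e-130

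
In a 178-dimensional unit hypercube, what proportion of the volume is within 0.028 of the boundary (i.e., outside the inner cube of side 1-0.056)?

1 - (1 - 2·0.028)^178 = 1 - 0.944^178 ≈ 0.999965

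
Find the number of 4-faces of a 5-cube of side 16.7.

An n-cube has C(n,k)·2^(n-k) k-faces. Here C(5,4)·2^1 = 5·2 = 10.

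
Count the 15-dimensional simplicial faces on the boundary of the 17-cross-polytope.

Number of 15-faces = 2^(15+1) · C(17,15+1) = 65536 · 17 = 1114112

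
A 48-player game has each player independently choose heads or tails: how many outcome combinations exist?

An n-cube has 2^n vertices; for n = 48 that is 2^48 = 281474976710656.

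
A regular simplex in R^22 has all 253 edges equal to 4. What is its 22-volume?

V = (4^22 / 22!) · √((22+1) / 2^22) ≈ 3.66511e-11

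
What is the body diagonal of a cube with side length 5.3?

d = √(5.3² + 5.3² + ... + 5.3²) [3 terms] = √(3·5.3²) = 5.3√3 ≈ 9.17987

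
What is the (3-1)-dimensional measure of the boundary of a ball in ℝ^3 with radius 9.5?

S_3(9.5) = 2·π^(3/2)·(9.5)^2 / Γ(3/2) = 4πr² = 4π·(9.5)² ≈ 1134.11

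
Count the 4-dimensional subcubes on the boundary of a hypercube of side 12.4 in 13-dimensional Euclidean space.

Number of 4-faces = C(13,4) · 2^(13-4) = 715 · 512 = 366080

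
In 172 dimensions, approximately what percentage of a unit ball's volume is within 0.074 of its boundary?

1 - (1-0.074)^172 ≈ 0.9999981925 ≈ 99.999819%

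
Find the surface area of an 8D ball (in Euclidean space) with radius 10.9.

S_8(10.9) = 2·π^(8/2)·(10.9)^7 / Γ(8/2) ≈ 5.93559e+08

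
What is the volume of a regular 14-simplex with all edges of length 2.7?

For a regular n-simplex with edge a, V = (a^n / n!)·√((n+1)/2^n). With a=2.7, n=14: V ≈ 3.79769e-07.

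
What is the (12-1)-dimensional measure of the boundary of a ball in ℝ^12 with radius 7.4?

S = n·V_n(r)/r = 12·V_12(7.4)/7.4 (volume-to-surface relation), giving 5.83844e+10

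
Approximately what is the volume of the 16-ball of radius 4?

V = 33554432·π^8/315 ≈ 1.01074e+09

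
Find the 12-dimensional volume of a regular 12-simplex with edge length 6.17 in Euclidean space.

For a regular n-simplex with edge a, V = (a^n / n!)·√((n+1)/2^n). With a=6.17, n=12: V ≈ 0.357995.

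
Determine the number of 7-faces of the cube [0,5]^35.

Choose 7 of 35 axes to span the face (C(35,7) = 6724520 ways), then fix each of the remaining 28 coordinates at one of its two extreme values (2^28 = 268435456 ways): 6724520·268435456 = 1805099592581120.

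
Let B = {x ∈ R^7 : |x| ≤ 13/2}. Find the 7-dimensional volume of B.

V = 62748517·π^3/840 ≈ 2.31619e+06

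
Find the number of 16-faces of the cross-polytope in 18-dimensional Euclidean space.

Each 16-face is the convex hull of 17 vertices, one chosen as ±e_i from each of 17 distinct axes: 2^17·C(18,17) = 2359296.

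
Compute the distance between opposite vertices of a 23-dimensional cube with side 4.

The space diagonal of an n-cube of side s is s√n. Here 4·√23 ≈ 19.1833.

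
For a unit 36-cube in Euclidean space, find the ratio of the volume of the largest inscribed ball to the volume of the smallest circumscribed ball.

The radii are 1/2 and 1√36/2, so the volume ratio is (1/√36)^36 = 36^{-36/2} ≈ 9.69516e-29.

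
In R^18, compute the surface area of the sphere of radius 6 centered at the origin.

S_18(6) = 2·π^(18/2)·(6)^17 / Γ(18/2) = 29386561536·π^9/35 ≈ 2.50282e+13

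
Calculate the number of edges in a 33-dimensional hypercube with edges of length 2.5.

An n-cube has n·2^(n-1) edges. With n = 33: 33·4294967296 = 141733920768.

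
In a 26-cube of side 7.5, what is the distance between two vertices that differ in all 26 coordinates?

d = √(7.5² + 7.5² + ... + 7.5²) [26 terms] = √(26·7.5²) = 7.5√26 ≈ 38.2426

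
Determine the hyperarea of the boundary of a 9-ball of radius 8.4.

|∂B_9(8.4)| ≈ 7.35859e+08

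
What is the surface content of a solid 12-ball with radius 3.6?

S_12(3.6) = 2·π^(12/2)·(3.6)^11 / Γ(12/2) ≈ 2.10899e+07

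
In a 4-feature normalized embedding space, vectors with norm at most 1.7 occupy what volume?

Volume = π^{4/2}·(1.7)^4/Γ(3) ≈ 41.216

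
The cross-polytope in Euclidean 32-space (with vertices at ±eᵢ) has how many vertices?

The 32-dimensional cross-polytope has 2n = 2·32 = 64 vertices.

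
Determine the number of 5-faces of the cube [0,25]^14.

An n-cube has C(n,k)·2^(n-k) k-faces. Here C(14,5)·2^9 = 2002·512 = 1025024.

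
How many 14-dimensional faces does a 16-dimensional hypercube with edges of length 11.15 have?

f_14(16-cube) = (16 choose 14) · 2^2 = 480.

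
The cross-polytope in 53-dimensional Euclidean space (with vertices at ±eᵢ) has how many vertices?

Number of vertices = 2n = 106.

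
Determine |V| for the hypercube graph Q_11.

Number of vertices = 2^11 = 2048.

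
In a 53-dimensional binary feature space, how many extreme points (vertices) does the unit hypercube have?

Number of vertices = 2^53 = 9007199254740992.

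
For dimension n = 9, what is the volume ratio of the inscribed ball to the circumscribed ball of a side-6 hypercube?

V_in/V_out = n^(-n/2) = 9^(-9/2) ≈ 5.08053e-05.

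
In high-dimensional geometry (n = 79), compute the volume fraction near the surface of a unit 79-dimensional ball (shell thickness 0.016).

1 - (1-0.016)^79 ≈ 0.720351 ≈ 72.04%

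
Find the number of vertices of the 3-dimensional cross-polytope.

Number of vertices = 2n = 6.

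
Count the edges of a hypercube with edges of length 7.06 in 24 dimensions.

An n-cube has n·2^(n-1) edges. With n = 24: 24·8388608 = 201326592.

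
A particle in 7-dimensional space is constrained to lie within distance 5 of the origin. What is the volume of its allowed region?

Volume = π^{7/2}·(5)^7/Γ(9/2) = 250000·π^3/21 ≈ 369122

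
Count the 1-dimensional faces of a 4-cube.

An n-cube has n·2^(n-1) edges. With n = 4: 4·8 = 32.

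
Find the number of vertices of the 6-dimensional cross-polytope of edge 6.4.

The 6-dimensional cross-polytope has 2n = 2·6 = 12 vertices.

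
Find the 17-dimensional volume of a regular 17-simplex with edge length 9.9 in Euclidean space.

Volume = 9.9^17 · √(18/2^17) / 17! ≈ 2.77723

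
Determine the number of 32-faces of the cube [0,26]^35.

Number of 32-faces = C(35,32) · 2^(35-32) = 6545 · 8 = 52360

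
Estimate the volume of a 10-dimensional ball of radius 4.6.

The n-ball volume is π^(n/2)·r^n/Γ(n/2+1). With n=10, r=4.6: V ≈ 1.0818e+07.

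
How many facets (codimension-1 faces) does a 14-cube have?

An n-cube has C(n,k)·2^(n-k) k-faces. Here C(14,13)·2^1 = 14·2 = 28.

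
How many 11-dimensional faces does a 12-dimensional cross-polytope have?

Number of 11-faces = 2^(11+1) · C(12,11+1) = 4096 · 1 = 4096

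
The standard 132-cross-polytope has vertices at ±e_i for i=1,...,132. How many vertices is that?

Number of vertices = 2n = 264.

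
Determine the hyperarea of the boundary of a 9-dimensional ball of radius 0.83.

|∂B_9(0.83)| ≈ 6.68629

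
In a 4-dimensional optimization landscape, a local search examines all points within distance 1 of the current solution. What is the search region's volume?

V_4(1) = π^(4/2) · (1)^4 / Γ(4/2 + 1) = π^2/2 ≈ 4.9348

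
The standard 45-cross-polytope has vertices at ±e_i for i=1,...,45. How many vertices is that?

The 45-dimensional cross-polytope has 2n = 2·45 = 90 vertices.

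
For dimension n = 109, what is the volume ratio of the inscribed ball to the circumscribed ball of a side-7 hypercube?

Volume scales as r^n, and r_in/r_out = 1/√109, giving (1/√109)^109 ≈ 9.12548e-112.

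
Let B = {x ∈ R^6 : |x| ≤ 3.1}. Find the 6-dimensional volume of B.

Volume = π^{6/2}·(3.1)^6/Γ(4) ≈ 4586.36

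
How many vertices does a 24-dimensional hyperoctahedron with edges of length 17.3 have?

Number of 0-faces = 2^(0+1) · C(24,0+1) = 2 · 24 = 48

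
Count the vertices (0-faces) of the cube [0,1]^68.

Number of vertices = 2^68 = 295147905179352825856.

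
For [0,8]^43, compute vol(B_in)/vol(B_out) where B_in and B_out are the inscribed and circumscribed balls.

V_in/V_out = n^(-n/2) = 43^(-43/2) ≈ 7.59326e-36.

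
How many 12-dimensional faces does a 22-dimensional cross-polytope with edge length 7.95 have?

An n-cross-polytope has 2^(k+1)·C(n,k+1) k-faces. Here 2^13·C(22,13) = 8192·497420 = 4074864640.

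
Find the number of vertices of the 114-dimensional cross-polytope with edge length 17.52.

The 114-dimensional cross-polytope has 2n = 2·114 = 228 vertices.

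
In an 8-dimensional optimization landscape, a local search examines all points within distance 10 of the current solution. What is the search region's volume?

Volume = π^{8/2}·(10)^8/Γ(5) = 12500000·π^4/3 ≈ 4.05871e+08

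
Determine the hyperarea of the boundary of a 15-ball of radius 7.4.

|∂B_15(7.4)| ≈ 8.44822e+12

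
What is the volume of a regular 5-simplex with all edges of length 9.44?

For a regular n-simplex with edge a, V = (a^n / n!)·√((n+1)/2^n). With a=9.44, n=5: V ≈ 270.508.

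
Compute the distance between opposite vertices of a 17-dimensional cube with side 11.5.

||(11.5,11.5,...,11.5)|| = √(17)·11.5 ≈ 47.4157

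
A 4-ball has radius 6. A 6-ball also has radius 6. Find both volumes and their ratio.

V_4(6) ≈ 6395.5. V_6(6) ≈ 241105. Ratio V_4/V_6 ≈ 0.02653.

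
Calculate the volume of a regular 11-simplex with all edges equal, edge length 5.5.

For a regular n-simplex with edge a, V = (a^n / n!)·√((n+1)/2^n). With a=5.5, n=11: V ≈ 0.267153.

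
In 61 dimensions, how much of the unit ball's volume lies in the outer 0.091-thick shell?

1 - (1-0.091)^61 ≈ 0.997032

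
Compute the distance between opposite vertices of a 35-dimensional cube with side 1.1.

||(1.1,1.1,...,1.1)|| = √(35)·1.1 ≈ 6.50769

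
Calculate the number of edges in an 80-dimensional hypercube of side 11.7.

An n-cube has n·2^(n-1) edges. With n = 80: 80·604462909807314587353088 = 48357032784585166988247040.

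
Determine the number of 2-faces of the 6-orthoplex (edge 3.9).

Number of 2-faces = 2^(2+1) · C(6,2+1) = 8 · 20 = 160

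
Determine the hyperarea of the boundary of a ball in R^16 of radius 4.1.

S = n·V_n(r)/r = 16·V_16(4.1)/4.1 (volume-to-surface relation), giving 5.8554e+09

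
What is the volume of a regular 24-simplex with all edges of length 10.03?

V_24 = √(25) · 10.03^24 / (24! · 2^(24/2)) ≈ 0.00211411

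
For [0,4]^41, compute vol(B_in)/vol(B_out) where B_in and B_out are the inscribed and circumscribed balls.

V_in/V_out = n^(-n/2) = 41^(-41/2) ≈ 8.66824e-34.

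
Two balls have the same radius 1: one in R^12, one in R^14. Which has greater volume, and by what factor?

V_12(1) ≈ 1.33526, V_14(1) ≈ 0.599265. The 12-ball is larger by a factor of 2.228.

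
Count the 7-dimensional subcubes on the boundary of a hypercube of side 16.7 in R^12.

Choose 7 of 12 axes to span the face (C(12,7) = 792 ways), then fix each of the remaining 5 coordinates at one of its two extreme values (2^5 = 32 ways): 792·32 = 25344.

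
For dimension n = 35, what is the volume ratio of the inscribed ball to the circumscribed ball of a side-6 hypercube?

The radii are 6/2 and 6√35/2, so the volume ratio is (1/√35)^35 = 35^{-35/2} ≈ 9.52378e-28.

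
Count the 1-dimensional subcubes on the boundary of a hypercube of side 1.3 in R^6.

Choose 1 of 6 axes to span the face (C(6,1) = 6 ways), then fix each of the remaining 5 coordinates at one of its two extreme values (2^5 = 32 ways): 6·32 = 192.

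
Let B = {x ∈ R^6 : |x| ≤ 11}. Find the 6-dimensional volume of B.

Volume = π^{6/2}·(11)^6/Γ(4) = 1771561·π^3/6 ≈ 9.15492e+06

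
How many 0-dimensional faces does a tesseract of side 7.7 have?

f_0(4-cube) = (4 choose 0) · 2^4 = 16.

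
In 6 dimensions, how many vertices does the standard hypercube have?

Each vertex is a binary string of length 6, so there are 2^6 = 64.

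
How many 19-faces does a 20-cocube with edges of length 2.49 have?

f_19(20-orthoplex) = 2^20 · (20 choose 20) = 1048576.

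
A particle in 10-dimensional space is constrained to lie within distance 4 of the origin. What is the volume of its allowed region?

Volume = π^{10/2}·(4)^10/Γ(6) = 131072·π^5/15 ≈ 2.67404e+06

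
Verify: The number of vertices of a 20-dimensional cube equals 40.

False. The 20-cube has 2^20 = 1048576 vertices.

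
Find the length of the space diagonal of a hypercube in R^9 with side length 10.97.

Diagonal = √9 · 10.97 = 32.91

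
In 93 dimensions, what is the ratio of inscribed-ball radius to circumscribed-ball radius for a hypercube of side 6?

Ratio = (s/2)/(s√93/2) = 93^(-1/2) ≈ 0.103695.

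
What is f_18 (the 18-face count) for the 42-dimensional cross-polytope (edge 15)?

An n-cross-polytope has 2^(k+1)·C(n,k+1) k-faces. Here 2^19·C(42,19) = 524288·446775310800 = 234238934148710400.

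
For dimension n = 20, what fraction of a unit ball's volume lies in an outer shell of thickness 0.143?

1 - (1-0.143)^20 ≈ 0.954332 ≈ 95.43%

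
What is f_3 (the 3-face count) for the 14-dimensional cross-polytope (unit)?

Number of 3-faces = 2^(3+1) · C(14,3+1) = 16 · 1001 = 16016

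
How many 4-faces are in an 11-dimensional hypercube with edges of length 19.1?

An n-cube has C(n,k)·2^(n-k) k-faces. Here C(11,4)·2^7 = 330·128 = 42240.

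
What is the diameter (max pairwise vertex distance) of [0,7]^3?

The space diagonal of an n-cube of side s is s√n. Here 7·√3 ≈ 12.1244.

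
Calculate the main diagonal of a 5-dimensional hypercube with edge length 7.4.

d = √(7.4² + 7.4² + ... + 7.4²) [5 terms] = √(5·7.4²) = 7.4√5 ≈ 16.5469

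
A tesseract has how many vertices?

Each vertex is a binary string of length 4, so there are 2^4 = 16.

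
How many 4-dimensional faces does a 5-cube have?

Choose 4 of 5 axes to span the face (C(5,4) = 5 ways), then fix each of the remaining 1 coordinate at one of its two extreme values (2^1 = 2 ways): 5·2 = 10.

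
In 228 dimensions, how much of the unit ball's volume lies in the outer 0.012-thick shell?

Shell fraction = 1 - (1-0.012)^228 ≈ 0.936235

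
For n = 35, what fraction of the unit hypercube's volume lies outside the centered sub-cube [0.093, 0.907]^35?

1 - (1 - 2·0.093)^35 = 1 - 0.814^35 ≈ 0.999256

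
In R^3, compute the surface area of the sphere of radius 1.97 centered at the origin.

S_3(1.97) = 2·π^(3/2)·(1.97)^2 / Γ(3/2) = 4πr² = 4π·(1.97)² ≈ 48.7688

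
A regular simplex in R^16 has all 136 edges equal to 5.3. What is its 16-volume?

For a regular n-simplex with edge a, V = (a^n / n!)·√((n+1)/2^n). With a=5.3, n=16: V ≈ 0.000298386.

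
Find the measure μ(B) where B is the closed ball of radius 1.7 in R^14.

The n-ball volume is π^(n/2)·r^n/Γ(n/2+1). With n=14, r=1.7: V ≈ 1009.03.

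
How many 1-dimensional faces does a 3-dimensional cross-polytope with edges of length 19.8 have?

Each 1-face is the convex hull of 2 vertices, one chosen as ±e_i from each of 2 distinct axes: 2^2·C(3,2) = 12.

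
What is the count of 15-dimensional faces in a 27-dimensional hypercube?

Choose 15 of 27 axes to span the face (C(27,15) = 17383860 ways), then fix each of the remaining 12 coordinates at one of its two extreme values (2^12 = 4096 ways): 17383860·4096 = 71204290560.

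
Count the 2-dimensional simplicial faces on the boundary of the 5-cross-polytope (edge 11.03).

Number of 2-faces = 2^(2+1) · C(5,2+1) = 8 · 10 = 80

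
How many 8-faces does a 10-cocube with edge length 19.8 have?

An n-cross-polytope has 2^(k+1)·C(n,k+1) k-faces. Here 2^9·C(10,9) = 512·10 = 5120.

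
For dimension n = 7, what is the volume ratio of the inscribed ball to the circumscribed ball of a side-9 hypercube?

V_in/V_out = n^(-n/2) = 7^(-7/2) ≈ 0.00110194.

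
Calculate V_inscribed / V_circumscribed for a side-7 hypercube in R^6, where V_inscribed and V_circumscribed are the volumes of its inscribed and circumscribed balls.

V_in/V_out = n^(-n/2) = 6^(-6/2) ≈ 0.00462963.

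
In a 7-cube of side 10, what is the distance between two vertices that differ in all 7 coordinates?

The space diagonal of an n-cube of side s is s√n. Here 10·√7 ≈ 26.4575.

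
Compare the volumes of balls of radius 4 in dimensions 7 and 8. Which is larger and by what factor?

V_7(4) ≈ 77410.6, V_8(4) ≈ 265992. The 8-ball is larger by a factor of 3.436.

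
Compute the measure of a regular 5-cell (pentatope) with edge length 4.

Volume = 4^4 · √(5/2^4) / 4! ≈ 5.96285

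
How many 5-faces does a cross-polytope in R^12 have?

Each 5-face is the convex hull of 6 vertices, one chosen as ±e_i from each of 6 distinct axes: 2^6·C(12,6) = 59136.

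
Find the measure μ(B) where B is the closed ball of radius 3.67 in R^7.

The n-ball volume is π^(n/2)·r^n/Γ(n/2+1). With n=7, r=3.67: V ≈ 42368.5.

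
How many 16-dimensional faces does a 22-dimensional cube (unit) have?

f_16(22-cube) = (22 choose 16) · 2^6 = 4775232.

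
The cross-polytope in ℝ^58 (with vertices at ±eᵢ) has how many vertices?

An n-cross-polytope has 2n vertices; here n = 58, giving 116.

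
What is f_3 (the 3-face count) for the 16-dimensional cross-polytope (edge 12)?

Each 3-face is the convex hull of 4 vertices, one chosen as ±e_i from each of 4 distinct axes: 2^4·C(16,4) = 29120.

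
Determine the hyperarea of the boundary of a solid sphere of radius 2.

S = n·V_n(r)/r = 3·V_3(2)/2 (volume-to-surface relation), giving 4πr² = 4π·(2)² ≈ 50.2655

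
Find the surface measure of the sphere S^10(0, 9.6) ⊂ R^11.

The surface area of an n-ball is 2π^(n/2) r^(n-1) / Γ(n/2). For n=11, r=9.6: 1.37788e+11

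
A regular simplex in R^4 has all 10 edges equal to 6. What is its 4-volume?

Volume = 6^4 · √(5/2^4) / 4! ≈ 30.1869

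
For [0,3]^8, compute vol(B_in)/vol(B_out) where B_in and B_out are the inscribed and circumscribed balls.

V_in / V_out = (r_in/r_out)^8 = (1/√8)^8 = 8^(-8/2) ≈ 0.000244141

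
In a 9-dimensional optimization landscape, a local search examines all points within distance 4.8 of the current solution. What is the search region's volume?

V_9(4.8) = π^(9/2) · (4.8)^9 / Γ(9/2 + 1) ≈ 4.46158e+06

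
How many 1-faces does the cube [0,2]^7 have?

The 7-cube has n·2^(n-1) = 7·2^6 = 7·64 = 448 edges.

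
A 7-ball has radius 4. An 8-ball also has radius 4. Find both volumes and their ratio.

V_7(4) ≈ 77410.6. V_8(4) ≈ 265992. Ratio V_7/V_8 ≈ 0.291.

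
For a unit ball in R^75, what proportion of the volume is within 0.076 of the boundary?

V(inner)/V(outer) = ((1-0.076)/1)^75 ≈ 0.002663, so the shell fraction is 0.997337.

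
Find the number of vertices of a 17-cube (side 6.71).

The 17-cube has 2^17 = 131072 vertices.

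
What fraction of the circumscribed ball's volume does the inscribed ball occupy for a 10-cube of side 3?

Volume scales as r^n, and r_in/r_out = 1/√10, giving (1/√10)^10 ≈ 1e-05.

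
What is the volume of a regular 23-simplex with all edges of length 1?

V = (1^23 / 23!) · √((23+1) / 2^23) ≈ 6.54284e-26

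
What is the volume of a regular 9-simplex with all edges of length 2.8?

V = (2.8^9 / 9!) · √((9+1) / 2^9) ≈ 0.00407403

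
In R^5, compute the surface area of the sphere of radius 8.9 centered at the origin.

The surface area of an n-ball is 2π^(n/2) r^(n-1) / Γ(n/2). For n=5, r=8.9: 165131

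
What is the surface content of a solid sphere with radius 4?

S_3(4) = 2·π^(3/2)·(4)^2 / Γ(3/2) = 4πr² = 4π·(4)² ≈ 201.062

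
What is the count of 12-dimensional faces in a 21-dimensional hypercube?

f_12(21-cube) = (21 choose 12) · 2^9 = 150492160.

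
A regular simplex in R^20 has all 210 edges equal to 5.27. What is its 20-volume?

For a regular n-simplex with edge a, V = (a^n / n!)·√((n+1)/2^n). With a=5.27, n=20: V ≈ 5.02224e-07.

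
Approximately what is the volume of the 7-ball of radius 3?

Volume = π^{7/2}·(3)^7/Γ(9/2) = 11664·π^3/35 ≈ 10333.1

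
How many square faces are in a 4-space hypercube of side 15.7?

f_2(4-cube) = (4 choose 2) · 2^2 = 24.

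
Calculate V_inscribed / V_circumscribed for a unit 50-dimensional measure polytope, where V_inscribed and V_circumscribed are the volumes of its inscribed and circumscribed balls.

V_in/V_out = n^(-n/2) = 50^(-50/2) ≈ 3.35544e-43.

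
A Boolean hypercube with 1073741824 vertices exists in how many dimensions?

n = log_2(1073741824) = 30.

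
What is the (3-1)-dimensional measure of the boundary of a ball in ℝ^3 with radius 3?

The surface area of an n-ball is 2π^(n/2) r^(n-1) / Γ(n/2). For n=3, r=3: 4πr² = 4π·(3)² ≈ 113.097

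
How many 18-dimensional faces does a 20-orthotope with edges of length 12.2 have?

Number of 18-faces = C(20,18) · 2^(20-18) = 190 · 4 = 760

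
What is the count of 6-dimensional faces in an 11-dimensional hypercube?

An n-cube has C(n,k)·2^(n-k) k-faces. Here C(11,6)·2^5 = 462·32 = 14784.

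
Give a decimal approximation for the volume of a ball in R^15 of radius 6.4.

The n-ball volume is π^(n/2)·r^n/Γ(n/2+1). With n=15, r=6.4: V ≈ 4.72204e+11.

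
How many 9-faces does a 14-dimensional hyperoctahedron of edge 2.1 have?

Each 9-face is the convex hull of 10 vertices, one chosen as ±e_i from each of 10 distinct axes: 2^10·C(14,10) = 1025024.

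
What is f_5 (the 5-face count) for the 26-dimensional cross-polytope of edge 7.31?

Each 5-face is the convex hull of 6 vertices, one chosen as ±e_i from each of 6 distinct axes: 2^6·C(26,6) = 14734720.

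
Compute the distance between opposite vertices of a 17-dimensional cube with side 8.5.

d = √(8.5² + 8.5² + ... + 8.5²) [17 terms] = √(17·8.5²) = 8.5√17 ≈ 35.0464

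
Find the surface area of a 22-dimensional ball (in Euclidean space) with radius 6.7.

S_22(6.7) = 2·π^(22/2)·(6.7)^21 / Γ(22/2) ≈ 3.60983e+16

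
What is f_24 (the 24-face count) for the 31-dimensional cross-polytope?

An n-cross-polytope has 2^(k+1)·C(n,k+1) k-faces. Here 2^25·C(31,25) = 33554432·736281 = 24705490747392.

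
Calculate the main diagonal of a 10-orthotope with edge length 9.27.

The space diagonal of an n-cube of side s is s√n. Here 9.27·√10 ≈ 29.3143.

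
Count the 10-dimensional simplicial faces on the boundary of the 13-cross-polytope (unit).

Each 10-face is the convex hull of 11 vertices, one chosen as ±e_i from each of 11 distinct axes: 2^11·C(13,11) = 159744.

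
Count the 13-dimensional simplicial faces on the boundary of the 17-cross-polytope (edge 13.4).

Number of 13-faces = 2^(13+1) · C(17,13+1) = 16384 · 680 = 11141120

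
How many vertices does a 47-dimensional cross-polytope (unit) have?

An n-cross-polytope has 2n vertices; here n = 47, giving 94.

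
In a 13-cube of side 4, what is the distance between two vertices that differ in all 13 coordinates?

Diagonal = √13 · 4 ≈ 14.4222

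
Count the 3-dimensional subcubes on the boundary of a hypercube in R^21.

f_3(21-cube) = (21 choose 3) · 2^18 = 348651520.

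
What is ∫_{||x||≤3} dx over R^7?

V_7(3) = π^(7/2) · (3)^7 / Γ(7/2 + 1) = 11664·π^3/35 ≈ 10333.1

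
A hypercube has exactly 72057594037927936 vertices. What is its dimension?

2^n = 72057594037927936 ⇒ n = log_2(72057594037927936) = 56.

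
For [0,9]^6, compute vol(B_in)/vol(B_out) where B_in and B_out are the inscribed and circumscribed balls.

Volume scales as r^n, and r_in/r_out = 1/√6, giving (1/√6)^6 ≈ 0.00462963.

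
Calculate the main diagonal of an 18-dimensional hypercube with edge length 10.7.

d = √(10.7² + 10.7² + ... + 10.7²) [18 terms] = √(18·10.7²) = 10.7√18 ≈ 45.3963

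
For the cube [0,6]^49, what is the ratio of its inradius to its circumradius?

For an n-cube of any side s, the inradius is s/2 and the circumradius is s√n/2, so the ratio is 1/√49 ≈ 0.142857.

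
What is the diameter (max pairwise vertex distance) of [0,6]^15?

The space diagonal of an n-cube of side s is s√n. Here 6·√15 ≈ 23.2379.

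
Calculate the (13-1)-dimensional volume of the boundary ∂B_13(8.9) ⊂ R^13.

|∂B_13(8.9)| ≈ 2.92392e+12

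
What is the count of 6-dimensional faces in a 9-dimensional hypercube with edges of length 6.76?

Number of 6-faces = C(9,6) · 2^(9-6) = 84 · 8 = 672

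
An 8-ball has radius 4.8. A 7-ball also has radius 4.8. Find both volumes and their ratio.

V_8(4.8) ≈ 1.14372e+06. V_7(4.8) ≈ 277376. Ratio V_8/V_7 ≈ 4.123.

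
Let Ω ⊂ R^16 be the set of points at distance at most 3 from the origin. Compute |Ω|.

V = 4782969·π^8/4480 ≈ 1.01302e+07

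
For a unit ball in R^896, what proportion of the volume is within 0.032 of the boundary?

1 - (1-0.032)^896 ≈ 1 - 2.21e-13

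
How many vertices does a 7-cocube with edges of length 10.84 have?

An n-cross-polytope has 2^(k+1)·C(n,k+1) k-faces. Here 2^1·C(7,1) = 2·7 = 14.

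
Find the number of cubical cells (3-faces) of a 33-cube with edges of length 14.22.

Number of 3-faces = C(33,3) · 2^(33-3) = 5456 · 1073741824 = 5858335391744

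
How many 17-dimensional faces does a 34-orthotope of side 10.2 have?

Number of 17-faces = C(34,17) · 2^(34-17) = 2333606220 · 131072 = 305870434467840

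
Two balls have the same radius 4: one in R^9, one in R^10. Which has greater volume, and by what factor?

V_9(4) ≈ 864684, V_10(4) ≈ 2.67404e+06. The 10-ball is larger by a factor of 3.093.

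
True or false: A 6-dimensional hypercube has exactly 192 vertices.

False. The 6-cube has 2^6 = 64 vertices.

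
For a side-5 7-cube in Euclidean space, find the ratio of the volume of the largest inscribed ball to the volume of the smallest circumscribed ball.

Volume scales as r^n, and r_in/r_out = 1/√7, giving (1/√7)^7 ≈ 0.00110194.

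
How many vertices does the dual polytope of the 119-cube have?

Number of vertices = 2n = 238.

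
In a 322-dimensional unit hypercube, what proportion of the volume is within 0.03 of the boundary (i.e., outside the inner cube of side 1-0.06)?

1 - (1 - 2·0.03)^322 = 1 - 0.94^322 ≈ 0.9999999978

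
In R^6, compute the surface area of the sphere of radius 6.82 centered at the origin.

|∂B_6(6.82)| ≈ 457479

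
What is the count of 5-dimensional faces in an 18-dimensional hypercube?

Choose 5 of 18 axes to span the face (C(18,5) = 8568 ways), then fix each of the remaining 13 coordinates at one of its two extreme values (2^13 = 8192 ways): 8568·8192 = 70189056.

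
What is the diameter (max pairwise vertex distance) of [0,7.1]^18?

Diagonal = √18 · 7.1 ≈ 30.1227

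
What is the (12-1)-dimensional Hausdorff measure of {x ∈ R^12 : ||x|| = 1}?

S_12(1) = 2·π^(12/2)·(1)^11 / Γ(12/2) = π^6/60 ≈ 16.0232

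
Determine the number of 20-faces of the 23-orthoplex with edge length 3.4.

Each 20-face is the convex hull of 21 vertices, one chosen as ±e_i from each of 21 distinct axes: 2^21·C(23,21) = 530579456.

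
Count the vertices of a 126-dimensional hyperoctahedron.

Number of vertices = 2n = 252.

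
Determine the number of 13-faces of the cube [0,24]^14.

Choose 13 of 14 axes to span the face (C(14,13) = 14 ways), then fix each of the remaining 1 coordinate at one of its two extreme values (2^1 = 2 ways): 14·2 = 28.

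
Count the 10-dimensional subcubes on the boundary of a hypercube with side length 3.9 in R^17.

An n-cube has C(n,k)·2^(n-k) k-faces. Here C(17,10)·2^7 = 19448·128 = 2489344.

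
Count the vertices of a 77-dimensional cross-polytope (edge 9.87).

Number of vertices = 2n = 154.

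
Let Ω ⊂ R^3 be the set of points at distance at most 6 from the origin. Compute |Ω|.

V = 288·π ≈ 904.779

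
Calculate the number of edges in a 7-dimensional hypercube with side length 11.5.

An n-cube has n·2^(n-1) edges. With n = 7: 7·64 = 448.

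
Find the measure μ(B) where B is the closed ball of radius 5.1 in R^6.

The n-ball volume is π^(n/2)·r^n/Γ(n/2+1). With n=6, r=5.1: V ≈ 90932.6.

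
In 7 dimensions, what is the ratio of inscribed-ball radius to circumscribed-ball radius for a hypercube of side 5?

For an n-cube of any side s, the inradius is s/2 and the circumradius is s√n/2, so the ratio is 1/√7 ≈ 0.377964.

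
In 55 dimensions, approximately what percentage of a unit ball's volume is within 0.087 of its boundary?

1 - (1-0.087)^55 ≈ 0.993303 ≈ 99.33%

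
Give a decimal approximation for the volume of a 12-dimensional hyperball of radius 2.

Volume = π^{12/2}·(2)^12/Γ(7) = 256·π^6/45 ≈ 5469.24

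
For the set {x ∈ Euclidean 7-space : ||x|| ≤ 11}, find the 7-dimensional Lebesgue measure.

The n-ball volume is π^(n/2)·r^n/Γ(n/2+1). With n=7, r=11: V = 311794736·π^3/105 ≈ 9.20723e+07.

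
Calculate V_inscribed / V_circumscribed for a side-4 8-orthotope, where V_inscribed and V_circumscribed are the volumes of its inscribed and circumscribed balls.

The radii are 4/2 and 4√8/2, so the volume ratio is (1/√8)^8 = 8^{-8/2} ≈ 0.000244141.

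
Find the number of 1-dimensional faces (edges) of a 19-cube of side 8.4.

An n-cube has n·2^(n-1) edges. With n = 19: 19·262144 = 4980736.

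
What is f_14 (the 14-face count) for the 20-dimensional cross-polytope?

f_14(20-orthoplex) = 2^15 · (20 choose 15) = 508035072.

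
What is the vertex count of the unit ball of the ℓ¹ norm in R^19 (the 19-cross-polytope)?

The 19-dimensional cross-polytope has 2n = 2·19 = 38 vertices.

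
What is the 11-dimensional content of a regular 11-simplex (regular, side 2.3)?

V = (2.3^11 / 11!) · √((11+1) / 2^11) ≈ 1.82716e-05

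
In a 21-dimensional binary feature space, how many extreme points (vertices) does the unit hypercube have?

Number of vertices = 2^21 = 2097152.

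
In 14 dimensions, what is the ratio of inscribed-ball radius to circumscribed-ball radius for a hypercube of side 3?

Ratio = (s/2)/(s√14/2) = 14^(-1/2) ≈ 0.267261.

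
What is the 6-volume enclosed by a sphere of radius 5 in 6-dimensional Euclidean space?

V_6(5) = π^(6/2) · (5)^6 / Γ(6/2 + 1) = 15625·π^3/6 ≈ 80745.5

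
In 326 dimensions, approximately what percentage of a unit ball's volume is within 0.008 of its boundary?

1 - (1-0.008)^326 ≈ 0.927087 ≈ 92.71%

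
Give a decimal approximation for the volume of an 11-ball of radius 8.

The n-ball volume is π^(n/2)·r^n/Γ(n/2+1). With n=11, r=8: V = 549755813888·π^5/10395 ≈ 1.61843e+10.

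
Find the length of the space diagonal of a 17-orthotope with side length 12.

The space diagonal of an n-cube of side s is s√n. Here 12·√17 ≈ 49.4773.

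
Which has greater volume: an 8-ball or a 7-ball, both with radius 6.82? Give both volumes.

V_8(6.82) ≈ 1.8996e+07. V_7(6.82) ≈ 3.24243e+06. The 8-ball is larger.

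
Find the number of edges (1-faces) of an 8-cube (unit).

Choose 1 of 8 axes to span the face (C(8,1) = 8 ways), then fix each of the remaining 7 coordinates at one of its two extreme values (2^7 = 128 ways): 8·128 = 1024.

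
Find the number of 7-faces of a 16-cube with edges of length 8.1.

An n-cube has C(n,k)·2^(n-k) k-faces. Here C(16,7)·2^9 = 11440·512 = 5857280.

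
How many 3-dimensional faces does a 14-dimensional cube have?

f_3(14-cube) = (14 choose 3) · 2^11 = 745472.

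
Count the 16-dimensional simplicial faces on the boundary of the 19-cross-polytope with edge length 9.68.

An n-cross-polytope has 2^(k+1)·C(n,k+1) k-faces. Here 2^17·C(19,17) = 131072·171 = 22413312.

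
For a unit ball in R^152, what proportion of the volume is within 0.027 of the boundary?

Shell fraction = 1 - (1-0.027)^152 ≈ 0.984399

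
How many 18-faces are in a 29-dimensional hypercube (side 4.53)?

An n-cube has C(n,k)·2^(n-k) k-faces. Here C(29,18)·2^11 = 34597290·2048 = 70855249920.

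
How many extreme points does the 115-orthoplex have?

The vertices are ±e_1, ..., ±e_115, so there are 2·115 = 230.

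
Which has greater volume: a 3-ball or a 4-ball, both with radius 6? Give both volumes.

V_3(6) ≈ 904.779. V_4(6) ≈ 6395.5. The 4-ball is larger.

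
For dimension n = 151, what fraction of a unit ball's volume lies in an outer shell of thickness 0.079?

1 - (1-0.079)^151 ≈ 0.9999959894 ≈ 99.999599%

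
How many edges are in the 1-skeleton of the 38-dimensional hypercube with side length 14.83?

Number of 1-faces = C(38,1)·2^(38-1) = 38·137438953472 = 5222680231936.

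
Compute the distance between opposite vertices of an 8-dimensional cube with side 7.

||(7,7,...,7)|| = √(8)·7 ≈ 19.799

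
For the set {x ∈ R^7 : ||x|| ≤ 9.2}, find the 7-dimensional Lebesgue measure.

The n-ball volume is π^(n/2)·r^n/Γ(n/2+1). With n=7, r=9.2: V ≈ 2.63569e+07.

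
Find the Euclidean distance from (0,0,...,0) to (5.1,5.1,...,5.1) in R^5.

||(5.1,5.1,...,5.1)|| = √(5)·5.1 ≈ 11.4039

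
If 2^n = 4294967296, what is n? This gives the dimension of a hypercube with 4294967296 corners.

The n-cube has 2^n vertices, and 4294967296 = 2^32, so n = 32.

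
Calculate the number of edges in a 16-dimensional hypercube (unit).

Each of the 2^16 = 65536 vertices has degree 16; total edges = 16·2^16/2 = 524288.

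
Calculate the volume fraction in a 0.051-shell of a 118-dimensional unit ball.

V(inner)/V(outer) = ((1-0.051)/1)^118 ≈ 0.002077, so the shell fraction is 0.997923.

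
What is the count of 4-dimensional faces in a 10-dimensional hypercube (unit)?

f_4(10-cube) = (10 choose 4) · 2^6 = 13440.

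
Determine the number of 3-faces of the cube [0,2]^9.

Choose 3 of 9 axes to span the face (C(9,3) = 84 ways), then fix each of the remaining 6 coordinates at one of its two extreme values (2^6 = 64 ways): 84·64 = 5376.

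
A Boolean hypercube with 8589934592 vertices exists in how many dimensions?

n = log_2(8589934592) = 33.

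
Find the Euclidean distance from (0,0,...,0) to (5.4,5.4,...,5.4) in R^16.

d = √(5.4² + 5.4² + ... + 5.4²) [16 terms] = √(16·5.4²) = 5.4√16 = 21.6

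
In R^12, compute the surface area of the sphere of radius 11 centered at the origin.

The surface area of an n-ball is 2π^(n/2) r^(n-1) / Γ(n/2). For n=12, r=11: 285311670611·π^6/60 ≈ 4.57159e+12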